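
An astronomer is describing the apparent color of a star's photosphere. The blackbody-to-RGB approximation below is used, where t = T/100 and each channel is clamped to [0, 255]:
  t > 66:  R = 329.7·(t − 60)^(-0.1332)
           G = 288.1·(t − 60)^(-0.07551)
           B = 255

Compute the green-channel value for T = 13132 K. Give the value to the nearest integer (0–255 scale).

t = 13132/100 = 131.32; the t > 66 branch applies.
G = 288.1·(131.32 − 60)^(-0.07551) = 288.1·71.32^(-0.07551) = 288.1·0.72454 = 208.741.
Rounded: 209.

209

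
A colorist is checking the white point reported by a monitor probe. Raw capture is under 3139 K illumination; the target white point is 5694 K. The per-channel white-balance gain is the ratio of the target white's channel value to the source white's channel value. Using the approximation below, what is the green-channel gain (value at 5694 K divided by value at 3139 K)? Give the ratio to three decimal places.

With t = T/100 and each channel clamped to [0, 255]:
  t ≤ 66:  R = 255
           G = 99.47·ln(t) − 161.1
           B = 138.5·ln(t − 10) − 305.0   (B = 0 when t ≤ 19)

At 3139 K (t = 31.39):
  G = 99.47·ln 31.39 − 161.1 = 99.47·3.4465 − 161.1 = 181.722.
At 5694 K (t = 56.94):
  G = 99.47·ln 56.94 − 161.1 = 99.47·4.0420 − 161.1 = 240.958.
Gain = 240.958 / 181.722 = 1.3260 → 1.326.

1.326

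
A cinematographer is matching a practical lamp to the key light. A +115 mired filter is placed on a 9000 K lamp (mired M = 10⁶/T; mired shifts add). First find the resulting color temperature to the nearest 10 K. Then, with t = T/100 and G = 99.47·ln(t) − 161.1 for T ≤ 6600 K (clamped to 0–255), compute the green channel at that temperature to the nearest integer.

M_in = 10⁶/9000 = 111.11; M_out = 111.11 + (+115) = 226.11.
T_out = 10⁶/226.11 = 4422.6 K → 4420 K; t = 44.2.
G = 99.47·ln 44.2 − 161.1 = 99.47·3.7887 − 161.1 = 215.764.
Rounded: 216.

216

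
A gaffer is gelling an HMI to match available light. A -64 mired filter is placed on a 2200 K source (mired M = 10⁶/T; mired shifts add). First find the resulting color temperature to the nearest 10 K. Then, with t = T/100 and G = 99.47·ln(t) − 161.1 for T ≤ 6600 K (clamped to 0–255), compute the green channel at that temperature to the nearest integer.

M_in = 10⁶/2200 = 454.55; M_out = 454.55 + (-64) = 390.55.
T_out = 10⁶/390.55 = 2560.5 K → 2560 K; t = 25.6.
G = 99.47·ln 25.6 − 161.1 = 99.47·3.2426 − 161.1 = 161.441.
Rounded: 161.

161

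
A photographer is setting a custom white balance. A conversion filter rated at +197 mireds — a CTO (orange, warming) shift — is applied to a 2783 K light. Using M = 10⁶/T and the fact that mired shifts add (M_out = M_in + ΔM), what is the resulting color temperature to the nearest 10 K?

M_in = 10⁶/2783 = 359.32 mireds.
M_out = 359.32 + (+197) = 556.32 mireds.
T_out = 10⁶/556.32 = 1797.5 K → 1800 K.

1800 K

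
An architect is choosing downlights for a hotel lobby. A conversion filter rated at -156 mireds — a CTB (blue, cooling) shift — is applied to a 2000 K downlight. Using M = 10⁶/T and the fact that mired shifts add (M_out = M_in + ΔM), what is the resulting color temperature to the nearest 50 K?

2900 K

M_in = 10⁶/2000 = 500.00 mireds.
M_out = 500.00 + (-156) = 344.00 mireds.
T_out = 10⁶/344.00 = 2907.0 K → 2900 K.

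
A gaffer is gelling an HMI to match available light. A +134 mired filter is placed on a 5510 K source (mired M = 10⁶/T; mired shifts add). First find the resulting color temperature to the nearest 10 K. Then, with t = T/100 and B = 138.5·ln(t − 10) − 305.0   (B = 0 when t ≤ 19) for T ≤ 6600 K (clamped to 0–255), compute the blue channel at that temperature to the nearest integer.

M_in = 10⁶/5510 = 181.49; M_out = 181.49 + (+134) = 315.49.
T_out = 10⁶/315.49 = 3169.7 K → 3170 K; t = 31.7.
B = 138.5·ln(31.7 − 10) − 305.0 = 138.5·ln 21.7 − 305.0 = 138.5·3.0773 − 305.0 = 121.208.
Rounded: 121.

121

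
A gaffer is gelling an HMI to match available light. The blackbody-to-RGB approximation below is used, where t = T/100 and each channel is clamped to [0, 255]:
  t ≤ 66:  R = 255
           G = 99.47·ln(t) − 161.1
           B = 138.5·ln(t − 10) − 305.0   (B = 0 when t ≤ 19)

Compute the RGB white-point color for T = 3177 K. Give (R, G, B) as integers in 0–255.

(255, 183, 122)

t = 3177/100 = 31.77; the t ≤ 66 branch applies.
R = 255 by definition for t ≤ 66.
G = 99.47·ln 31.77 − 161.1 = 99.47·3.4585 − 161.1 = 182.919.
B = 138.5·ln(31.77 − 10) − 305.0 = 138.5·ln 21.77 − 305.0 = 138.5·3.0805 − 305.0 = 121.654.
Rounded: (255, 183, 122).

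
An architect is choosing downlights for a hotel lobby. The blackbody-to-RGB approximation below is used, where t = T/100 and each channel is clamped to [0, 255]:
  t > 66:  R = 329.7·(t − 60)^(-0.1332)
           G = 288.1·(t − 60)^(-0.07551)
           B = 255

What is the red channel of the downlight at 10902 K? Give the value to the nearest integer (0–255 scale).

196

t = 10902/100 = 109.02; the t > 66 branch applies.
R = 329.7·(109.02 − 60)^(-0.1332) = 329.7·49.02^(-0.1332) = 329.7·0.59545 = 196.318.
Rounded: 196.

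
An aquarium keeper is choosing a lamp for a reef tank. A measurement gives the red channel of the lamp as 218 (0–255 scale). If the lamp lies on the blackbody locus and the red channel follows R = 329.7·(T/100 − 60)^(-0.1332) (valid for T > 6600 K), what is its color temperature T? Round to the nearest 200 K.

8200 K

(t − 60)^(-0.1332) = 218/329.7 = 0.66121.
t − 60 = 0.66121^(1/-0.1332) = 0.66121^(-7.508) = 22.326, so t = 82.326.
T = 100·t = 8233 K → 8200 K to the nearest 200 K.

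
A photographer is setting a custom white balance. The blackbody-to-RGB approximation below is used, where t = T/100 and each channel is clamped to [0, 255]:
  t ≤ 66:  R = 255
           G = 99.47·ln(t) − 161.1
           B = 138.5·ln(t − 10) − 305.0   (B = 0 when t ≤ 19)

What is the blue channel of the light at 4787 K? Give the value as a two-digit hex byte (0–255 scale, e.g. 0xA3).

0xC6

t = 4787/100 = 47.87; the t ≤ 66 branch applies.
B = 138.5·ln(47.87 − 10) − 305.0 = 138.5·ln 37.87 − 305.0 = 138.5·3.6342 − 305.0 = 198.331.
Rounded: 198; in hex, 0xC6.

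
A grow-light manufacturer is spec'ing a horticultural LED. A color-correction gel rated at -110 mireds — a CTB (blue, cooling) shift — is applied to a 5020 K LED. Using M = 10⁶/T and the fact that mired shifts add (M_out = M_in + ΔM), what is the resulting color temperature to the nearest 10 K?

M_in = 10⁶/5020 = 199.20 mireds.
M_out = 199.20 + (-110) = 89.20 mireds.
T_out = 10⁶/89.20 = 11210.4 K → 11210 K.

11210 K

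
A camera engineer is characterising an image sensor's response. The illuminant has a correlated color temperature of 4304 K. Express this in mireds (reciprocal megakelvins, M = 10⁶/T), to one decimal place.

M = 10⁶ / 4304 = 232.342 → 232.3 mireds.

232.3 mireds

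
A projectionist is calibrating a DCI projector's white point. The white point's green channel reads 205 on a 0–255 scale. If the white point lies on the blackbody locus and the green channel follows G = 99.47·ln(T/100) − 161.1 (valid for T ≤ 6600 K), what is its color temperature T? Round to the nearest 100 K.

4000 K

ln t = (205 + 161.1) / 99.47 = 3.6805.
t = e^3.6805 = 39.666.
T = 100·t = 3967 K → 4000 K to the nearest 100 K.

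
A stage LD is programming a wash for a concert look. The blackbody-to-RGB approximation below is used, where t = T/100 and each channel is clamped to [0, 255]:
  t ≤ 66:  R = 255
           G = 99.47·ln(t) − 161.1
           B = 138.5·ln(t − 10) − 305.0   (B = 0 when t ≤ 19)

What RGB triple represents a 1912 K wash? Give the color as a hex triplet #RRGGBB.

#FF8401

t = 1912/100 = 19.12; the t ≤ 66 branch applies.
R = 255 by definition for t ≤ 66.
G = 99.47·ln 19.12 − 161.1 = 99.47·2.9507 − 161.1 = 132.410.
B = 138.5·ln(19.12 − 10) − 305.0 = 138.5·ln 9.12 − 305.0 = 138.5·2.2105 − 305.0 = 1.150.
Rounded: (255, 132, 1).
In hex: #FF8401.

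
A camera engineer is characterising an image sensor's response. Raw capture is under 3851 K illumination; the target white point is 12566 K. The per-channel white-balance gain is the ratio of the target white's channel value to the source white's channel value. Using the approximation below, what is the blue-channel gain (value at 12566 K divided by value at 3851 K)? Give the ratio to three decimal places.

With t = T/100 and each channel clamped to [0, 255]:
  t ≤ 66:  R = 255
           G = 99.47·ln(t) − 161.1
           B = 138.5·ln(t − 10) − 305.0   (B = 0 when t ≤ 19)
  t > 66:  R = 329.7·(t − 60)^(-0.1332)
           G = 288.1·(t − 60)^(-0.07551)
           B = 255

At 3851 K (t = 38.51):
  B = 138.5·ln(38.51 − 10) − 305.0 = 138.5·ln 28.51 − 305.0 = 138.5·3.3503 − 305.0 = 159.010.
At 12566 K (t = 125.66):
  B = 255 by definition for t > 66.
Gain = 255.000 / 159.010 = 1.6037 → 1.604.

1.604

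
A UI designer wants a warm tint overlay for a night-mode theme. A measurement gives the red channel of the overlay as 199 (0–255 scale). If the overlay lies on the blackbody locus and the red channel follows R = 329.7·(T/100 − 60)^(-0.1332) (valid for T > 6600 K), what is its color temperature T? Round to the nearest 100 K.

(t − 60)^(-0.1332) = 199/329.7 = 0.60358.
t − 60 = 0.60358^(1/-0.1332) = 0.60358^(-7.508) = 44.273, so t = 104.273.
T = 100·t = 10427 K → 10400 K to the nearest 100 K.

10400 K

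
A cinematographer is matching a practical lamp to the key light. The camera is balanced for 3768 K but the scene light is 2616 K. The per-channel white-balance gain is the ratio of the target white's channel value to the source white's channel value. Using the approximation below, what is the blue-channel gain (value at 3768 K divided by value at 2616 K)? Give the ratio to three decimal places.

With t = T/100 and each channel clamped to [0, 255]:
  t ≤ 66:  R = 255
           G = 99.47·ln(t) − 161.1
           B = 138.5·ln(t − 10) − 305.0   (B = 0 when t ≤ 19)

At 2616 K (t = 26.16):
  B = 138.5·ln(26.16 − 10) − 305.0 = 138.5·ln 16.16 − 305.0 = 138.5·2.7825 − 305.0 = 80.382.
At 3768 K (t = 37.68):
  B = 138.5·ln(37.68 − 10) − 305.0 = 138.5·ln 27.68 − 305.0 = 138.5·3.3207 − 305.0 = 154.918.
Gain = 154.918 / 80.382 = 1.9273 → 1.927.

1.927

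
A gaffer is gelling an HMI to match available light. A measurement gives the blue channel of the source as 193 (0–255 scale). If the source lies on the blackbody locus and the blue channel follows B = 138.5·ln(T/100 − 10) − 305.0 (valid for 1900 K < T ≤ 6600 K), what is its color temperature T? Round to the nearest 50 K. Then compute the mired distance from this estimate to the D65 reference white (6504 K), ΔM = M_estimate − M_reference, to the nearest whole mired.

+61 mireds

ln(t − 10) = (193 + 305.0) / 138.5 = 3.5957.
t − 10 = e^3.5957 = 36.440, so t = 46.440.
T = 100·t = 4644 K → 4650 K to the nearest 50 K.
M_estimate = 10⁶/4650 = 215.05; M_reference = 10⁶/6504 = 153.75.
ΔM = 215.05 − 153.75 = 61.30 → +61 mireds.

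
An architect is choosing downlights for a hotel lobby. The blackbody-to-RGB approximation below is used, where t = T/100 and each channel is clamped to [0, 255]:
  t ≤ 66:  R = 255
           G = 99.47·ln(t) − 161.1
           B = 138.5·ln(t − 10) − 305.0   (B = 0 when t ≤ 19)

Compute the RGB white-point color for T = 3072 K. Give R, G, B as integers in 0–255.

R=255, G=180, B=115

t = 3072/100 = 30.72; the t ≤ 66 branch applies.
R = 255 by definition for t ≤ 66.
G = 99.47·ln 30.72 − 161.1 = 99.47·3.4249 − 161.1 = 179.576.
B = 138.5·ln(30.72 − 10) − 305.0 = 138.5·ln 20.72 − 305.0 = 138.5·3.0311 − 305.0 = 114.807.
Rounded: (255, 180, 115).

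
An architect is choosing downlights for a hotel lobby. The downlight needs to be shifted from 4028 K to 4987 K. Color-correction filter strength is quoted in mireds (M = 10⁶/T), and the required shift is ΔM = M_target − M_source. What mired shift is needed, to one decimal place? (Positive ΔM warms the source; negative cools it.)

-47.7 mireds

M_source = 10⁶/4028 = 248.262; M_target = 10⁶/4987 = 200.521.
ΔM = 200.521 − 248.262 = -47.741 → -47.7 mireds, a cooling shift.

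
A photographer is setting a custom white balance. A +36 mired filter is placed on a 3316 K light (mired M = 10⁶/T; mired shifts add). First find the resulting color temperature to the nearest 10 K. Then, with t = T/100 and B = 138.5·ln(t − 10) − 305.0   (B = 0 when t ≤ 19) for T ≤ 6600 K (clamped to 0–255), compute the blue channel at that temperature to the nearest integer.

107

M_in = 10⁶/3316 = 301.57; M_out = 301.57 + (+36) = 337.57.
T_out = 10⁶/337.57 = 2962.4 K → 2960 K; t = 29.6.
B = 138.5·ln(29.6 − 10) − 305.0 = 138.5·ln 19.6 − 305.0 = 138.5·2.9755 − 305.0 = 107.111.
Rounded: 107.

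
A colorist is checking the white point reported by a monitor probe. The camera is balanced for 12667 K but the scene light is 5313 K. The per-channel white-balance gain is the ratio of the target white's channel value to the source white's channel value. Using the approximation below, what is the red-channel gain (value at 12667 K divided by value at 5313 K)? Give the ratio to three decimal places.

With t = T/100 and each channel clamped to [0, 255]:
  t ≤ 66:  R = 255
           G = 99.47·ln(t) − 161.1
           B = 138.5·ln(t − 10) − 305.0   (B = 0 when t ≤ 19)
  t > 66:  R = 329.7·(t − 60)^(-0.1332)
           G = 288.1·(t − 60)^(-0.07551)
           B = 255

At 5313 K (t = 53.13):
  R = 255 by definition for t ≤ 66.
At 12667 K (t = 126.67):
  R = 329.7·(126.67 − 60)^(-0.1332) = 329.7·66.67^(-0.1332) = 329.7·0.57155 = 188.439.
Gain = 188.439 / 255.000 = 0.7390 → 0.739.

0.739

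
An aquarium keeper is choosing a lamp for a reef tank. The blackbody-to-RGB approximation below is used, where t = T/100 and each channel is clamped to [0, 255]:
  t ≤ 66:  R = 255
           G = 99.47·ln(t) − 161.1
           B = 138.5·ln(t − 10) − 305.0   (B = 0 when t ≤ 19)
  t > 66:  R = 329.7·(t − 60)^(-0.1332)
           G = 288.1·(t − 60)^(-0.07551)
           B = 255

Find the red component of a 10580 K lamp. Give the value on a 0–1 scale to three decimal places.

0.777

t = 10580/100 = 105.8; the t > 66 branch applies.
R = 329.7·(105.8 − 60)^(-0.1332) = 329.7·45.8^(-0.1332) = 329.7·0.60086 = 198.103.
On a 0–1 scale: 198.103/255 = 0.7769 → 0.777.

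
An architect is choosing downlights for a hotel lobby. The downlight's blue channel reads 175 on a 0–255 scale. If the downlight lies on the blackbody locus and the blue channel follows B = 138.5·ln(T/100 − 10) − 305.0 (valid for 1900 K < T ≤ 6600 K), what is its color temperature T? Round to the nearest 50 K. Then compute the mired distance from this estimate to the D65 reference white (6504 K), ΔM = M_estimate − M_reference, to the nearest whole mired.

ln(t − 10) = (175 + 305.0) / 138.5 = 3.4657.
t − 10 = e^3.4657 = 31.999, so t = 41.999.
T = 100·t = 4200 K → 4200 K to the nearest 50 K.
M_estimate = 10⁶/4200 = 238.10; M_reference = 10⁶/6504 = 153.75.
ΔM = 238.10 − 153.75 = 84.34 → +84 mireds.

+84 mireds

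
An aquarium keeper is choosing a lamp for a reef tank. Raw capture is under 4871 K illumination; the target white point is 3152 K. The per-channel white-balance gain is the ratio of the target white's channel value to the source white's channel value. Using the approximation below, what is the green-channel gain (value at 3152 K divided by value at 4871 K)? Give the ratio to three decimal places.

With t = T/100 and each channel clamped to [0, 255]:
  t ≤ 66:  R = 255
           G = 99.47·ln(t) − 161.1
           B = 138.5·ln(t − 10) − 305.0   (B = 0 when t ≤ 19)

0.808

At 4871 K (t = 48.71):
  G = 99.47·ln 48.71 − 161.1 = 99.47·3.8859 − 161.1 = 225.429.
At 3152 K (t = 31.52):
  G = 99.47·ln 31.52 − 161.1 = 99.47·3.4506 − 161.1 = 182.133.
Gain = 182.133 / 225.429 = 0.8079 → 0.808.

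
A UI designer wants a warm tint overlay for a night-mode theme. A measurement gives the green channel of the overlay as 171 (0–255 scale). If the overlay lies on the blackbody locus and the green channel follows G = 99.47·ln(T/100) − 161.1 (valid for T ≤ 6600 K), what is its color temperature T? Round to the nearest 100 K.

ln t = (171 + 161.1) / 99.47 = 3.3387.
t = e^3.3387 = 28.182.
T = 100·t = 2818 K → 2800 K to the nearest 100 K.

2800 K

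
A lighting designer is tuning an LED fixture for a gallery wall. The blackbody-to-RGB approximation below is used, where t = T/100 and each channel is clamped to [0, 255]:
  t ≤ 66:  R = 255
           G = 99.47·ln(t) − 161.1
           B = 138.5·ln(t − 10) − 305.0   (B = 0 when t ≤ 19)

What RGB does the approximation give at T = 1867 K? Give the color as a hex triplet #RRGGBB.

#FF8200

t = 1867/100 = 18.67; the t ≤ 66 branch applies.
R = 255 by definition for t ≤ 66.
G = 99.47·ln 18.67 − 161.1 = 99.47·2.9269 − 161.1 = 130.041.
t = 18.67 ≤ 19, so B = 0.
Rounded: (255, 130, 0).
In hex: #FF8200.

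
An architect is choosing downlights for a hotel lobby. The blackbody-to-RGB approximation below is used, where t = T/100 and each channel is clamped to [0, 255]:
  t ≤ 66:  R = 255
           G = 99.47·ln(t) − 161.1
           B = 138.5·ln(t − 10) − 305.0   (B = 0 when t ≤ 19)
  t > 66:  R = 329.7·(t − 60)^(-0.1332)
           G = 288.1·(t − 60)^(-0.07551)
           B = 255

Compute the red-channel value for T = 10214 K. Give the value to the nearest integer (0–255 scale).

t = 10214/100 = 102.14; the t > 66 branch applies.
R = 329.7·(102.14 − 60)^(-0.1332) = 329.7·42.14^(-0.1332) = 329.7·0.60756 = 200.313.
Rounded: 200.

200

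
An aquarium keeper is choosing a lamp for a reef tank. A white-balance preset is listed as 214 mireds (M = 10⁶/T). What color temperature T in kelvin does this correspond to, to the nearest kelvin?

T = 10⁶ / 214 = 4672.90 K → 4673 K.

4673 K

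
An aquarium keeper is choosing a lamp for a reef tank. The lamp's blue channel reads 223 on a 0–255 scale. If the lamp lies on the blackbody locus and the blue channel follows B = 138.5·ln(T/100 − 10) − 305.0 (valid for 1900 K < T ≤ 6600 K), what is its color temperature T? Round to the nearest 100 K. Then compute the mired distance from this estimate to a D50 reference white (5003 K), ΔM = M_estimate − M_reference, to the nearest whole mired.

ln(t − 10) = (223 + 305.0) / 138.5 = 3.8123.
t − 10 = e^3.8123 = 45.253, so t = 55.253.
T = 100·t = 5525 K → 5500 K to the nearest 100 K.
M_estimate = 10⁶/5500 = 181.82; M_reference = 10⁶/5003 = 199.88.
ΔM = 181.82 − 199.88 = -18.06 → -18 mireds.

-18 mireds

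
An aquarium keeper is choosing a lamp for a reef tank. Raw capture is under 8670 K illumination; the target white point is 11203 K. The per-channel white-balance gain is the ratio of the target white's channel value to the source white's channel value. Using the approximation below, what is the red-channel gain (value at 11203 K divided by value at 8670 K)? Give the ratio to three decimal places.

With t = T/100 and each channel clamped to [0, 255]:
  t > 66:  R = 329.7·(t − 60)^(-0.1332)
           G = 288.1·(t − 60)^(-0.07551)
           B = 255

0.915

At 8670 K (t = 86.7):
  R = 329.7·(86.7 − 60)^(-0.1332) = 329.7·26.7^(-0.1332) = 329.7·0.64564 = 212.867.
At 11203 K (t = 112.03):
  R = 329.7·(112.03 − 60)^(-0.1332) = 329.7·52.03^(-0.1332) = 329.7·0.59074 = 194.766.
Gain = 194.766 / 212.867 = 0.9150 → 0.915.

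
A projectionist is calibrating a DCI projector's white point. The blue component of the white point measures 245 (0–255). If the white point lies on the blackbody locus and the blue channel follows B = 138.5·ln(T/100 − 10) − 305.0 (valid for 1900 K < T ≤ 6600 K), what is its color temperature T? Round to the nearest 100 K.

ln(t − 10) = (245 + 305.0) / 138.5 = 3.9711.
t − 10 = e^3.9711 = 53.044, so t = 63.044.
T = 100·t = 6304 K → 6300 K to the nearest 100 K.

6300 K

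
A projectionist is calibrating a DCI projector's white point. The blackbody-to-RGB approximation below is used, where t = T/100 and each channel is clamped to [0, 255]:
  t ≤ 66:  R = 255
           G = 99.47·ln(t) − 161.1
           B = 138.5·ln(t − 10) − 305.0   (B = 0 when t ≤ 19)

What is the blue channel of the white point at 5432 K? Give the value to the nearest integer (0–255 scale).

t = 5432/100 = 54.32; the t ≤ 66 branch applies.
B = 138.5·ln(54.32 − 10) − 305.0 = 138.5·ln 44.32 − 305.0 = 138.5·3.7914 − 305.0 = 220.114.
Rounded: 220.

220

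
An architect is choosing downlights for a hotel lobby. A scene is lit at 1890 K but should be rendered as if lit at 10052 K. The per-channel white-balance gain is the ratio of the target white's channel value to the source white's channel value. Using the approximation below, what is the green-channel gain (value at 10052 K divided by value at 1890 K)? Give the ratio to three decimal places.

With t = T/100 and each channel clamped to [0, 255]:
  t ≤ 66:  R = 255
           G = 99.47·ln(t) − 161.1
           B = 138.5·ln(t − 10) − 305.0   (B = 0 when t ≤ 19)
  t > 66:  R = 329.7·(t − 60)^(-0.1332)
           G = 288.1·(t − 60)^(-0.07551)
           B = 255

At 1890 K (t = 18.9):
  G = 99.47·ln 18.9 − 161.1 = 99.47·2.9392 − 161.1 = 131.258.
At 10052 K (t = 100.52):
  G = 288.1·(100.52 − 60)^(-0.07551) = 288.1·40.52^(-0.07551) = 288.1·0.75614 = 217.845.
Gain = 217.845 / 131.258 = 1.6597 → 1.660.

1.660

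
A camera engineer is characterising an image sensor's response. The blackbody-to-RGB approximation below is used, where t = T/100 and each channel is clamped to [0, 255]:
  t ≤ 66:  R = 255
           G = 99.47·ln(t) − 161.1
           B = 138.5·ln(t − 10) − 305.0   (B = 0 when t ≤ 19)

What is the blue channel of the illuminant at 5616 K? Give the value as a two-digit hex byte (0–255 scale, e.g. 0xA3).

t = 5616/100 = 56.16; the t ≤ 66 branch applies.
B = 138.5·ln(56.16 − 10) − 305.0 = 138.5·ln 46.16 − 305.0 = 138.5·3.8321 − 305.0 = 225.748.
Rounded: 226; in hex, 0xE2.

0xE2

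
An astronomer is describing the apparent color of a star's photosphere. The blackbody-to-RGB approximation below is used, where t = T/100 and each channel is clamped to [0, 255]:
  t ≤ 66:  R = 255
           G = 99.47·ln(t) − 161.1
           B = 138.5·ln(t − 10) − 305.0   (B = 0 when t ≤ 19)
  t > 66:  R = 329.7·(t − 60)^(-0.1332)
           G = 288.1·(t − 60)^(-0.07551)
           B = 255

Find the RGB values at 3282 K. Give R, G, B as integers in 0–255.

t = 3282/100 = 32.82; the t ≤ 66 branch applies.
R = 255 by definition for t ≤ 66.
G = 99.47·ln 32.82 − 161.1 = 99.47·3.4910 − 161.1 = 186.154.
B = 138.5·ln(32.82 − 10) − 305.0 = 138.5·ln 22.82 − 305.0 = 138.5·3.1276 − 305.0 = 128.178.
Rounded: (255, 186, 128).

R=255, G=186, B=128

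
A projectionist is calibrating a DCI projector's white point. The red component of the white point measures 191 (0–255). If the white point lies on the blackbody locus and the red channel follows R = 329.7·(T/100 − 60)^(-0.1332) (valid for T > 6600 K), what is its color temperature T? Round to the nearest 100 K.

(t − 60)^(-0.1332) = 191/329.7 = 0.57931.
t − 60 = 0.57931^(1/-0.1332) = 0.57931^(-7.508) = 60.245, so t = 120.245.
T = 100·t = 12025 K → 12000 K to the nearest 100 K.

12000 K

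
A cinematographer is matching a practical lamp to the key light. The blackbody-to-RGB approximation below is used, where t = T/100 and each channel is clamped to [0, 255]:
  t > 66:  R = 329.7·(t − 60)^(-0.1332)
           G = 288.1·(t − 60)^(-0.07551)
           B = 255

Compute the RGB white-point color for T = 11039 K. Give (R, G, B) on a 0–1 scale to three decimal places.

t = 11039/100 = 110.39; the t > 66 branch applies.
R = 329.7·(110.39 − 60)^(-0.1332) = 329.7·50.39^(-0.1332) = 329.7·0.59326 = 195.599.
G = 288.1·(110.39 − 60)^(-0.07551) = 288.1·50.39^(-0.07551) = 288.1·0.74380 = 214.289.
B = 255 by definition for t > 66.
Dividing each by 255: (0.7671, 0.8403, 1.0000) → (0.767, 0.840, 1.000).

(0.767, 0.840, 1.000)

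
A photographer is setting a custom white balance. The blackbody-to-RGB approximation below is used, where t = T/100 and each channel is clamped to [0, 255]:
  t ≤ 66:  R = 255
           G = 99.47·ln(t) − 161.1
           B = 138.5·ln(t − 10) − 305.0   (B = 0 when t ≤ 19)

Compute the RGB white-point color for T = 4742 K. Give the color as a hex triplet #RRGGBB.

#FFDFC5

t = 4742/100 = 47.42; the t ≤ 66 branch applies.
R = 255 by definition for t ≤ 66.
G = 99.47·ln 47.42 − 161.1 = 99.47·3.8590 − 161.1 = 222.759.
B = 138.5·ln(47.42 − 10) − 305.0 = 138.5·ln 37.42 − 305.0 = 138.5·3.6222 − 305.0 = 196.675.
Rounded: (255, 223, 197).
In hex: #FFDFC5.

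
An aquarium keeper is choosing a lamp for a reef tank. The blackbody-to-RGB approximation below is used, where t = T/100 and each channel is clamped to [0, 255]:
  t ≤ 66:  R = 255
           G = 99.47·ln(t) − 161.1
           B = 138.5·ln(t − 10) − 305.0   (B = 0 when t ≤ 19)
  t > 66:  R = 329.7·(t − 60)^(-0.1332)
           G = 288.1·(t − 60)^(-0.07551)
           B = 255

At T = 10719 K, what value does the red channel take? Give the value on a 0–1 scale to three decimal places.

0.774

t = 10719/100 = 107.19; the t > 66 branch applies.
R = 329.7·(107.19 − 60)^(-0.1332) = 329.7·47.19^(-0.1332) = 329.7·0.59847 = 197.316.
On a 0–1 scale: 197.316/255 = 0.7738 → 0.774.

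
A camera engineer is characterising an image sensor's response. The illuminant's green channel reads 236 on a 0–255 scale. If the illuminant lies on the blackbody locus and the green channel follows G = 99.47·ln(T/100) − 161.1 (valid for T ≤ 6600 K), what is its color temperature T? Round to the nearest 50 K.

ln t = (236 + 161.1) / 99.47 = 3.9922.
t = e^3.9922 = 54.172.
T = 100·t = 5417 K → 5400 K to the nearest 50 K.

5400 K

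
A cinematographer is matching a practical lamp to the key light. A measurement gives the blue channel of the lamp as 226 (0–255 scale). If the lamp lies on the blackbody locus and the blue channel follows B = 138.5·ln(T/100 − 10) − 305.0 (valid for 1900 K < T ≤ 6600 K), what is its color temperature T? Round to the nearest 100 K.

5600 K

ln(t − 10) = (226 + 305.0) / 138.5 = 3.8339.
t − 10 = e^3.8339 = 46.244, so t = 56.244.
T = 100·t = 5624 K → 5600 K to the nearest 100 K.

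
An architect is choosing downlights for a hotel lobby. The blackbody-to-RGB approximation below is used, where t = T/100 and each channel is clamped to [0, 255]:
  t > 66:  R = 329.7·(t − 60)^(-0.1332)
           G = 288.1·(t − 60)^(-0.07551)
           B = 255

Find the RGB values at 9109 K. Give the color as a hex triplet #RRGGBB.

t = 9109/100 = 91.09; the t > 66 branch applies.
R = 329.7·(91.09 − 60)^(-0.1332) = 329.7·31.09^(-0.1332) = 329.7·0.63268 = 208.594.
G = 288.1·(91.09 − 60)^(-0.07551) = 288.1·31.09^(-0.07551) = 288.1·0.77142 = 222.247.
B = 255 by definition for t > 66.
Rounded: (209, 222, 255).
In hex: #D1DEFF.

#D1DEFF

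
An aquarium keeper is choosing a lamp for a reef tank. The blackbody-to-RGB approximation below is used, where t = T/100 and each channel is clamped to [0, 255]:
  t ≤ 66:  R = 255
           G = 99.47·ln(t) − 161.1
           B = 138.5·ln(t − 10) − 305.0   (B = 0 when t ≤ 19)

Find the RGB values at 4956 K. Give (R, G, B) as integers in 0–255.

t = 4956/100 = 49.56; the t ≤ 66 branch applies.
R = 255 by definition for t ≤ 66.
G = 99.47·ln 49.56 − 161.1 = 99.47·3.9032 − 161.1 = 227.150.
B = 138.5·ln(49.56 − 10) − 305.0 = 138.5·ln 39.56 − 305.0 = 138.5·3.6778 − 305.0 = 204.378.
Rounded: (255, 227, 204).

(255, 227, 204)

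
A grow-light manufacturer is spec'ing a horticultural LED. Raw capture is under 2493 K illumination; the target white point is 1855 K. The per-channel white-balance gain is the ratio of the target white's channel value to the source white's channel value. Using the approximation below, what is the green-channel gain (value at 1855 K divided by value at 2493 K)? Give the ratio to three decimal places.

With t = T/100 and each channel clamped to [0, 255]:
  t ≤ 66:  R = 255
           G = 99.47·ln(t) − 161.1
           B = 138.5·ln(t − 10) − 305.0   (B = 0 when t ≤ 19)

0.815

At 2493 K (t = 24.93):
  G = 99.47·ln 24.93 − 161.1 = 99.47·3.2161 − 161.1 = 158.803.
At 1855 K (t = 18.55):
  G = 99.47·ln 18.55 − 161.1 = 99.47·2.9205 − 161.1 = 129.399.
Gain = 129.399 / 158.803 = 0.8148 → 0.815.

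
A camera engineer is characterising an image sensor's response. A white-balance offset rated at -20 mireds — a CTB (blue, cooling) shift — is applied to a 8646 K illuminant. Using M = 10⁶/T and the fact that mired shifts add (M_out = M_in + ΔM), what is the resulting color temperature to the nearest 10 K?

M_in = 10⁶/8646 = 115.66 mireds.
M_out = 115.66 + (-20) = 95.66 mireds.
T_out = 10⁶/95.66 = 10453.6 K → 10450 K.

10450 K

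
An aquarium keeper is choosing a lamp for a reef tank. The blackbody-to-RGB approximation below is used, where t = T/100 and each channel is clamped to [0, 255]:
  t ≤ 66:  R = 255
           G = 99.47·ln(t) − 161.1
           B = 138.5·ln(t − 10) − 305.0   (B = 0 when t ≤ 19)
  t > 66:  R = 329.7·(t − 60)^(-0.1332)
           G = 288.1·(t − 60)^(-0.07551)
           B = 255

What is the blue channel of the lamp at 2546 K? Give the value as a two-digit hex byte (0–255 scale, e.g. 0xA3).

0x4A

t = 2546/100 = 25.46; the t ≤ 66 branch applies.
B = 138.5·ln(25.46 − 10) − 305.0 = 138.5·ln 15.46 − 305.0 = 138.5·2.7383 − 305.0 = 74.248.
Rounded: 74; in hex, 0x4A.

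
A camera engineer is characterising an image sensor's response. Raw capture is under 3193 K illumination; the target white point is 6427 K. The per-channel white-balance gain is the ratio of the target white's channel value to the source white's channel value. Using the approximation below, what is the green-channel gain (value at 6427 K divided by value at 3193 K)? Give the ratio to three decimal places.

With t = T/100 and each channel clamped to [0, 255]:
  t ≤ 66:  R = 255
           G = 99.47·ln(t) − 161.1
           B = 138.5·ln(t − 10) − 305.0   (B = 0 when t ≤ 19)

1.379

At 3193 K (t = 31.93):
  G = 99.47·ln 31.93 − 161.1 = 99.47·3.4635 − 161.1 = 183.419.
At 6427 K (t = 64.27):
  G = 99.47·ln 64.27 − 161.1 = 99.47·4.1631 − 161.1 = 253.003.
Gain = 253.003 / 183.419 = 1.3794 → 1.379.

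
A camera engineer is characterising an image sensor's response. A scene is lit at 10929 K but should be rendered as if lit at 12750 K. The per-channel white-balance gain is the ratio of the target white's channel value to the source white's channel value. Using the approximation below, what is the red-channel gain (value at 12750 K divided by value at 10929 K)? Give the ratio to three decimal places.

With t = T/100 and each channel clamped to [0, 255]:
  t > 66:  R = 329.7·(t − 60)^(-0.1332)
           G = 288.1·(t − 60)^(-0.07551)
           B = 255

0.959

At 10929 K (t = 109.29):
  R = 329.7·(109.29 − 60)^(-0.1332) = 329.7·49.29^(-0.1332) = 329.7·0.59501 = 196.175.
At 12750 K (t = 127.5):
  R = 329.7·(127.5 − 60)^(-0.1332) = 329.7·67.5^(-0.1332) = 329.7·0.57061 = 188.129.
Gain = 188.129 / 196.175 = 0.9590 → 0.959.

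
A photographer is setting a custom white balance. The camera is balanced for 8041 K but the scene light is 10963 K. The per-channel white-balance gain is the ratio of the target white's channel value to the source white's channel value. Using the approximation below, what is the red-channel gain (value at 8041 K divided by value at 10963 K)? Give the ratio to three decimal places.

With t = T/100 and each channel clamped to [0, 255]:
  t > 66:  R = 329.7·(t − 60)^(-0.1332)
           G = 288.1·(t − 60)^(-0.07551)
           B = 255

At 10963 K (t = 109.63):
  R = 329.7·(109.63 − 60)^(-0.1332) = 329.7·49.63^(-0.1332) = 329.7·0.59447 = 195.995.
At 8041 K (t = 80.41):
  R = 329.7·(80.41 − 60)^(-0.1332) = 329.7·20.41^(-0.1332) = 329.7·0.66916 = 220.622.
Gain = 220.622 / 195.995 = 1.1256 → 1.126.

1.126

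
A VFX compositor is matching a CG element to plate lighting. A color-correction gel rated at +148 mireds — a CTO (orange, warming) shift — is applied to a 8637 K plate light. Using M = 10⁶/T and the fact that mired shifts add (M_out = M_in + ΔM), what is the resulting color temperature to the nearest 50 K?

M_in = 10⁶/8637 = 115.78 mireds.
M_out = 115.78 + (+148) = 263.78 mireds.
T_out = 10⁶/263.78 = 3791.0 K → 3800 K.

3800 K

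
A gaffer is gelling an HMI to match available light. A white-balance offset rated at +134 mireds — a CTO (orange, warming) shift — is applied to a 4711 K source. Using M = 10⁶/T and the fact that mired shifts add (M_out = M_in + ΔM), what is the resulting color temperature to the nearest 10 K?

M_in = 10⁶/4711 = 212.27 mireds.
M_out = 212.27 + (+134) = 346.27 mireds.
T_out = 10⁶/346.27 = 2887.9 K → 2890 K.

2890 K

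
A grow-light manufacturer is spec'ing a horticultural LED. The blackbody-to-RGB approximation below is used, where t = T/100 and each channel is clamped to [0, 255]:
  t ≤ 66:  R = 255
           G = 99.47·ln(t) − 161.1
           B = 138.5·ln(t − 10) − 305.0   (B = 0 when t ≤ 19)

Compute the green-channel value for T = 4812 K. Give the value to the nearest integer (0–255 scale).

224

t = 4812/100 = 48.12; the t ≤ 66 branch applies.
G = 99.47·ln 48.12 − 161.1 = 99.47·3.8737 − 161.1 = 224.217.
Rounded: 224.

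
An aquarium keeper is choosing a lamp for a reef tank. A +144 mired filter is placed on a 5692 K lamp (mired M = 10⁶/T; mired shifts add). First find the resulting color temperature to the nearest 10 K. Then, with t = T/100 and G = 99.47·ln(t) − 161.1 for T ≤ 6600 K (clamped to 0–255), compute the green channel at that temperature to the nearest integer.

M_in = 10⁶/5692 = 175.69; M_out = 175.69 + (+144) = 319.69.
T_out = 10⁶/319.69 = 3128.1 K → 3130 K; t = 31.3.
G = 99.47·ln 31.3 − 161.1 = 99.47·3.4436 − 161.1 = 181.437.
Rounded: 181.

181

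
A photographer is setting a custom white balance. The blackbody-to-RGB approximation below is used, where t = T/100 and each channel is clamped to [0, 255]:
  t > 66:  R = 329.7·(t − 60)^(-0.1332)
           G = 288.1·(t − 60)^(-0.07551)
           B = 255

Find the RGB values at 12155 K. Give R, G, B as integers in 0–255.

t = 12155/100 = 121.55; the t > 66 branch applies.
R = 329.7·(121.55 − 60)^(-0.1332) = 329.7·61.55^(-0.1332) = 329.7·0.57766 = 190.456.
G = 288.1·(121.55 − 60)^(-0.07551) = 288.1·61.55^(-0.07551) = 288.1·0.73265 = 211.076.
B = 255 by definition for t > 66.
Rounded: (190, 211, 255).

R=190, G=211, B=255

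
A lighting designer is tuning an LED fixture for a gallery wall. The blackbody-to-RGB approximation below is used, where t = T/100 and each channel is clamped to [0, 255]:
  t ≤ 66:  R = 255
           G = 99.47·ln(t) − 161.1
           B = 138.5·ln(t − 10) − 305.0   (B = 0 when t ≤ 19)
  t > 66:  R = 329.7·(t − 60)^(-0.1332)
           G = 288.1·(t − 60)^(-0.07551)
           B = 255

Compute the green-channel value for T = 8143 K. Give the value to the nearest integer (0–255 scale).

t = 8143/100 = 81.43; the t > 66 branch applies.
G = 288.1·(81.43 − 60)^(-0.07551) = 288.1·21.43^(-0.07551) = 288.1·0.79340 = 228.580.
Rounded: 229.

229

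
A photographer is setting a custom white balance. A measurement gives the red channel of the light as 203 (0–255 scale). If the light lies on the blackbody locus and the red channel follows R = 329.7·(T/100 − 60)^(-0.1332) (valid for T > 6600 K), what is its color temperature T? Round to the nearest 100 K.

9800 K

(t − 60)^(-0.1332) = 203/329.7 = 0.61571.
t − 60 = 0.61571^(1/-0.1332) = 0.61571^(-7.508) = 38.129, so t = 98.129.
T = 100·t = 9813 K → 9800 K to the nearest 100 K.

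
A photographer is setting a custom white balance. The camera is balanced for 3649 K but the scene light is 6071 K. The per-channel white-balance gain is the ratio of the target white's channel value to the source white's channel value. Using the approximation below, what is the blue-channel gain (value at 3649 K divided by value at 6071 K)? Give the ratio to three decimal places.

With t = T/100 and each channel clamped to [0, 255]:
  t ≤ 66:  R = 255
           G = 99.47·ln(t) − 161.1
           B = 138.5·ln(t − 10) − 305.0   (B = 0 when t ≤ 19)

0.623

At 6071 K (t = 60.71):
  B = 138.5·ln(60.71 − 10) − 305.0 = 138.5·ln 50.71 − 305.0 = 138.5·3.9261 − 305.0 = 238.768.
At 3649 K (t = 36.49):
  B = 138.5·ln(36.49 − 10) − 305.0 = 138.5·ln 26.49 − 305.0 = 138.5·3.2768 − 305.0 = 148.832.
Gain = 148.832 / 238.768 = 0.6233 → 0.623.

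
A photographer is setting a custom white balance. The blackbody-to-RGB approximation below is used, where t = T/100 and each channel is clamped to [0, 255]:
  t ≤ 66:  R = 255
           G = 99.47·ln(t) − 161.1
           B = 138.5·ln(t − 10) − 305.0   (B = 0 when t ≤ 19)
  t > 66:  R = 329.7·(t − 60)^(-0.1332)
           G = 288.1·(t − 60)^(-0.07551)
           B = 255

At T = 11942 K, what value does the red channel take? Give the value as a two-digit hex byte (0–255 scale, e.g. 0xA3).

0xBF

t = 11942/100 = 119.42; the t > 66 branch applies.
R = 329.7·(119.42 − 60)^(-0.1332) = 329.7·59.42^(-0.1332) = 329.7·0.58038 = 191.351.
Rounded: 191; in hex, 0xBF.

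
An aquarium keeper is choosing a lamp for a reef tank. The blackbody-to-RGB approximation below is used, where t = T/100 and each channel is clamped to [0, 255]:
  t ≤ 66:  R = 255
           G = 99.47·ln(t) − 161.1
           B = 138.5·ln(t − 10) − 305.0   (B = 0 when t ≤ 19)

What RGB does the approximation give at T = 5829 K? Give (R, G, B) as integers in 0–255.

t = 5829/100 = 58.29; the t ≤ 66 branch applies.
R = 255 by definition for t ≤ 66.
G = 99.47·ln 58.29 − 161.1 = 99.47·4.0654 − 161.1 = 243.288.
B = 138.5·ln(58.29 − 10) − 305.0 = 138.5·ln 48.29 − 305.0 = 138.5·3.8772 − 305.0 = 231.996.
Rounded: (255, 243, 232).

(255, 243, 232)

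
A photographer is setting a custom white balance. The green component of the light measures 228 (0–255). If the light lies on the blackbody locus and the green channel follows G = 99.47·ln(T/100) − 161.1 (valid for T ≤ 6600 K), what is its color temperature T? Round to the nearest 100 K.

ln t = (228 + 161.1) / 99.47 = 3.9117.
t = e^3.9117 = 49.985.
T = 100·t = 4999 K → 5000 K to the nearest 100 K.

5000 K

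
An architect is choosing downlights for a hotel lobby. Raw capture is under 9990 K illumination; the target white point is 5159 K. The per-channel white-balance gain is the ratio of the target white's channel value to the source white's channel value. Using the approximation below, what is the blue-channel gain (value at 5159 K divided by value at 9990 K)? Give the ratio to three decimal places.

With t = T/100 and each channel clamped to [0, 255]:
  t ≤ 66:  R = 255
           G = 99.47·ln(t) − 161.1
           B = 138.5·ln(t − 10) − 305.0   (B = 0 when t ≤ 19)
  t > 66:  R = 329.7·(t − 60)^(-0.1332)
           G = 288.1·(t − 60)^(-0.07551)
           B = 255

0.829

At 9990 K (t = 99.9):
  B = 255 by definition for t > 66.
At 5159 K (t = 51.59):
  B = 138.5·ln(51.59 − 10) − 305.0 = 138.5·ln 41.59 − 305.0 = 138.5·3.7279 − 305.0 = 211.309.
Gain = 211.309 / 255.000 = 0.8287 → 0.829.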